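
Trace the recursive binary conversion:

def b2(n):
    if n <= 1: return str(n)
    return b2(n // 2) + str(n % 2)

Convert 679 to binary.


b2(679) = b2(339) + '1'
b2(339) = b2(169) + '1'
b2(169) = b2(84) + '1'
b2(84) = b2(42) + '0'
b2(42) = b2(21) + '0'
b2(21) = b2(10) + '1'
b2(10) = b2(5) + '0'
b2(5) = b2(2) + '1'
b2(2) = b2(1) + '0'
b2(1) = '1'  (base case)
Concatenating: '1' + '0' + '1' + '0' + '1' + '0' + '0' + '1' + '1' + '1' = '1010100111'

1010100111


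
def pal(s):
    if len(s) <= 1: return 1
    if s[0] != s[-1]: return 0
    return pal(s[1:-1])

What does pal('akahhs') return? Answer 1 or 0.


pal('akahhs'): s[0]='a' != s[-1]='s' -> return 0
Result: 0 (not a palindrome)

0


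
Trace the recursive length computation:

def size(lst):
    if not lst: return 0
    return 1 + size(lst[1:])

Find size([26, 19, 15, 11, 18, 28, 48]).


size([26, 19, 15, 11, 18, 28, 48]) = 1 + size([19, 15, 11, 18, 28, 48])
size([19, 15, 11, 18, 28, 48]) = 1 + size([15, 11, 18, 28, 48])
size([15, 11, 18, 28, 48]) = 1 + size([11, 18, 28, 48])
size([11, 18, 28, 48]) = 1 + size([18, 28, 48])
size([18, 28, 48]) = 1 + size([28, 48])
size([28, 48]) = 1 + size([48])
size([48]) = 1 + size([])
size([]) = 0  (base case)
Unwinding: 1 + 1 + 1 + 1 + 1 + 1 + 1 + 0 = 7

7


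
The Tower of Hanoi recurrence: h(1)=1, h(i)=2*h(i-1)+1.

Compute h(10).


h(10) = 2 * h(9) + 1
h(9) = 2 * h(8) + 1
h(8) = 2 * h(7) + 1
h(7) = 2 * h(6) + 1
h(6) = 2 * h(5) + 1
h(5) = 2 * h(4) + 1
h(4) = 2 * h(3) + 1
h(3) = 2 * h(2) + 1
h(2) = 2 * h(1) + 1
h(1) = 1  (base case)
h(2) = 2 * 1 + 1 = 3
h(3) = 2 * 3 + 1 = 7
h(4) = 2 * 7 + 1 = 15
h(5) = 2 * 15 + 1 = 31
h(6) = 2 * 31 + 1 = 63
h(7) = 2 * 63 + 1 = 127
h(8) = 2 * 127 + 1 = 255
h(9) = 2 * 255 + 1 = 511
h(10) = 2 * 511 + 1 = 1023

1023


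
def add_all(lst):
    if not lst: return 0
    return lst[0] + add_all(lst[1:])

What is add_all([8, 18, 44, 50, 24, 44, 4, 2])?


add_all([8, 18, 44, 50, 24, 44, 4, 2]) = 8 + add_all([18, 44, 50, 24, 44, 4, 2])
add_all([18, 44, 50, 24, 44, 4, 2]) = 18 + add_all([44, 50, 24, 44, 4, 2])
add_all([44, 50, 24, 44, 4, 2]) = 44 + add_all([50, 24, 44, 4, 2])
add_all([50, 24, 44, 4, 2]) = 50 + add_all([24, 44, 4, 2])
add_all([24, 44, 4, 2]) = 24 + add_all([44, 4, 2])
add_all([44, 4, 2]) = 44 + add_all([4, 2])
add_all([4, 2]) = 4 + add_all([2])
add_all([2]) = 2 + add_all([])
add_all([]) = 0  (base case)
Total: 8 + 18 + 44 + 50 + 24 + 44 + 4 + 2 + 0 = 194

194


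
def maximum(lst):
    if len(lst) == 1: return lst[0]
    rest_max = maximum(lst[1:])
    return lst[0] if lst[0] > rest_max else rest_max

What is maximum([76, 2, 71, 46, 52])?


maximum([76, 2, 71, 46, 52]): compare 76 with maximum([2, 71, 46, 52])
maximum([2, 71, 46, 52]): compare 2 with maximum([71, 46, 52])
maximum([71, 46, 52]): compare 71 with maximum([46, 52])
maximum([46, 52]): compare 46 with maximum([52])
maximum([52]) = 52  (base case)
Compare 46 with 52 -> 52
Compare 71 with 52 -> 71
Compare 2 with 71 -> 71
Compare 76 with 71 -> 76

76


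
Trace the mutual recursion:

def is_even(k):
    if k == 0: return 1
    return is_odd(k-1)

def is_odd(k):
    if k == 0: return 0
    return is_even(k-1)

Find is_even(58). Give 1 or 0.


is_even(58) = is_odd(57)
is_odd(57) = is_even(56)
is_even(56) = is_odd(55)
is_odd(55) = is_even(54)
is_even(54) = is_odd(53)
is_odd(53) = is_even(52)
is_even(52) = is_odd(51)
is_odd(51) = is_even(50)
is_even(50) = is_odd(49)
is_odd(49) = is_even(48)
is_even(48) = is_odd(47)
is_odd(47) = is_even(46)
is_even(46) = is_odd(45)
is_odd(45) = is_even(44)
is_even(44) = is_odd(43)
is_odd(43) = is_even(42)
is_even(42) = is_odd(41)
is_odd(41) = is_even(40)
is_even(40) = is_odd(39)
is_odd(39) = is_even(38)
is_even(38) = is_odd(37)
is_odd(37) = is_even(36)
is_even(36) = is_odd(35)
is_odd(35) = is_even(34)
is_even(34) = is_odd(33)
is_odd(33) = is_even(32)
is_even(32) = is_odd(31)
is_odd(31) = is_even(30)
is_even(30) = is_odd(29)
is_odd(29) = is_even(28)
is_even(28) = is_odd(27)
is_odd(27) = is_even(26)
is_even(26) = is_odd(25)
is_odd(25) = is_even(24)
is_even(24) = is_odd(23)
is_odd(23) = is_even(22)
is_even(22) = is_odd(21)
is_odd(21) = is_even(20)
is_even(20) = is_odd(19)
is_odd(19) = is_even(18)
is_even(18) = is_odd(17)
is_odd(17) = is_even(16)
is_even(16) = is_odd(15)
is_odd(15) = is_even(14)
is_even(14) = is_odd(13)
is_odd(13) = is_even(12)
is_even(12) = is_odd(11)
is_odd(11) = is_even(10)
is_even(10) = is_odd(9)
is_odd(9) = is_even(8)
is_even(8) = is_odd(7)
is_odd(7) = is_even(6)
is_even(6) = is_odd(5)
is_odd(5) = is_even(4)
is_even(4) = is_odd(3)
is_odd(3) = is_even(2)
is_even(2) = is_odd(1)
is_odd(1) = is_even(0)
is_even(0) = 1  (base case)
Result: 1

1


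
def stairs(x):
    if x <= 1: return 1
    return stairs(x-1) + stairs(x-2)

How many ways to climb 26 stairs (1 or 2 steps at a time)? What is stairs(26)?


Building up from base cases:
stairs(0) = 1
stairs(1) = 1
stairs(2) = stairs(1) + stairs(0) = 1 + 1 = 2
stairs(3) = stairs(2) + stairs(1) = 2 + 1 = 3
stairs(4) = stairs(3) + stairs(2) = 3 + 2 = 5
stairs(5) = stairs(4) + stairs(3) = 5 + 3 = 8
stairs(6) = stairs(5) + stairs(4) = 8 + 5 = 13
stairs(7) = stairs(6) + stairs(5) = 13 + 8 = 21
stairs(8) = stairs(7) + stairs(6) = 21 + 13 = 34
stairs(9) = stairs(8) + stairs(7) = 34 + 21 = 55
stairs(10) = stairs(9) + stairs(8) = 55 + 34 = 89
stairs(11) = stairs(10) + stairs(9) = 89 + 55 = 144
stairs(12) = stairs(11) + stairs(10) = 144 + 89 = 233
stairs(13) = stairs(12) + stairs(11) = 233 + 144 = 377
stairs(14) = stairs(13) + stairs(12) = 377 + 233 = 610
stairs(15) = stairs(14) + stairs(13) = 610 + 377 = 987
stairs(16) = stairs(15) + stairs(14) = 987 + 610 = 1597
stairs(17) = stairs(16) + stairs(15) = 1597 + 987 = 2584
stairs(18) = stairs(17) + stairs(16) = 2584 + 1597 = 4181
stairs(19) = stairs(18) + stairs(17) = 4181 + 2584 = 6765
stairs(20) = stairs(19) + stairs(18) = 6765 + 4181 = 10946
stairs(21) = stairs(20) + stairs(19) = 10946 + 6765 = 17711
stairs(22) = stairs(21) + stairs(20) = 17711 + 10946 = 28657
stairs(23) = stairs(22) + stairs(21) = 28657 + 17711 = 46368
stairs(24) = stairs(23) + stairs(22) = 46368 + 28657 = 75025
stairs(25) = stairs(24) + stairs(23) = 75025 + 46368 = 121393
stairs(26) = stairs(25) + stairs(24) = 121393 + 75025 = 196418

196418


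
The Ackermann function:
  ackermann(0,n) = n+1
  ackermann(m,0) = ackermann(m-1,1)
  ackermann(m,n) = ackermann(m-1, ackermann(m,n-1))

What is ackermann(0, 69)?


ackermann(0, 69) = 70
Result: ackermann(0, 69) = 70

70


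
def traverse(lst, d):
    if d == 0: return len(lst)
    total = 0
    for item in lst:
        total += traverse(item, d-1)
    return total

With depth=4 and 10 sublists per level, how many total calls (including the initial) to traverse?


At depth 0 (root): 1 call
At depth 1: each of 1 parents calls traverse on 10 children = 10 calls
At depth 2: each of 10 parents calls traverse on 10 children = 100 calls
At depth 3: each of 100 parents calls traverse on 10 children = 1000 calls
At depth 4: each of 1000 parents calls traverse on 10 children = 10000 calls
Total: 1 + 10 + 100 + 1000 + 10000 = 11111

11111


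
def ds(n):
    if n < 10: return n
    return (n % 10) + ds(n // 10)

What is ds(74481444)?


ds(74481444) = 4 + ds(7448144)
ds(7448144) = 4 + ds(744814)
ds(744814) = 4 + ds(74481)
ds(74481) = 1 + ds(7448)
ds(7448) = 8 + ds(744)
ds(744) = 4 + ds(74)
ds(74) = 4 + ds(7)
ds(7) = 7  (base case)
Total: 4 + 4 + 4 + 1 + 8 + 4 + 4 + 7 = 36

36


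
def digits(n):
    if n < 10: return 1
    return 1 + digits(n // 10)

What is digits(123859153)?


digits(123859153) = 1 + digits(12385915)
digits(12385915) = 1 + digits(1238591)
digits(1238591) = 1 + digits(123859)
digits(123859) = 1 + digits(12385)
digits(12385) = 1 + digits(1238)
digits(1238) = 1 + digits(123)
digits(123) = 1 + digits(12)
digits(12) = 1 + digits(1)
digits(1) = 1  (base case: 1 < 10)
Unwinding: 1 + 1 + 1 + 1 + 1 + 1 + 1 + 1 + 1 = 9

9


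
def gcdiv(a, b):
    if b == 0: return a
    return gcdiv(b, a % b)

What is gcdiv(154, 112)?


gcdiv(154, 112) = gcdiv(112, 42)
gcdiv(112, 42) = gcdiv(42, 28)
gcdiv(42, 28) = gcdiv(28, 14)
gcdiv(28, 14) = gcdiv(14, 0)
gcdiv(14, 0) = 14  (base case)

14


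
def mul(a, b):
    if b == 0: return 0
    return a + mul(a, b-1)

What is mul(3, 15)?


mul(3, 15) = 3 + mul(3, 14)
mul(3, 14) = 3 + mul(3, 13)
mul(3, 13) = 3 + mul(3, 12)
mul(3, 12) = 3 + mul(3, 11)
mul(3, 11) = 3 + mul(3, 10)
mul(3, 10) = 3 + mul(3, 9)
mul(3, 9) = 3 + mul(3, 8)
mul(3, 8) = 3 + mul(3, 7)
mul(3, 7) = 3 + mul(3, 6)
mul(3, 6) = 3 + mul(3, 5)
mul(3, 5) = 3 + mul(3, 4)
mul(3, 4) = 3 + mul(3, 3)
mul(3, 3) = 3 + mul(3, 2)
mul(3, 2) = 3 + mul(3, 1)
mul(3, 1) = 3 + mul(3, 0)
mul(3, 0) = 0  (base case)
Total: 3 + 3 + 3 + 3 + 3 + 3 + 3 + 3 + 3 + 3 + 3 + 3 + 3 + 3 + 3 + 0 = 45

45


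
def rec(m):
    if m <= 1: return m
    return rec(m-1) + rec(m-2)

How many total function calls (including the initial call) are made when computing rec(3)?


Let C(n) = total calls for rec(n)
C(0) = 1, C(1) = 1
C(2) = 1 + C(1) + C(0) = 1 + 1 + 1 = 3
C(3) = 1 + C(2) + C(1) = 1 + 3 + 1 = 5

5


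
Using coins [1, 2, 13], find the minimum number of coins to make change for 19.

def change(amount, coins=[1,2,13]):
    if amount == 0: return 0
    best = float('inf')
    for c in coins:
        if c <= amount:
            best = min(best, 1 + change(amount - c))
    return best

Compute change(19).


Building up with DP:
change(0) = 0
change(1) = min(1+change(0)=1+0=1) = 1
change(2) = min(1+change(1)=1+1=2, 1+change(0)=1+0=1) = 1
change(3) = min(1+change(2)=1+1=2, 1+change(1)=1+1=2) = 2
change(4) = min(1+change(3)=1+2=3, 1+change(2)=1+1=2) = 2
change(5) = min(1+change(4)=1+2=3, 1+change(3)=1+2=3) = 3
change(6) = min(1+change(5)=1+3=4, 1+change(4)=1+2=3) = 3
change(7) = min(1+change(6)=1+3=4, 1+change(5)=1+3=4) = 4
change(8) = min(1+change(7)=1+4=5, 1+change(6)=1+3=4) = 4
change(9) = min(1+change(8)=1+4=5, 1+change(7)=1+4=5) = 5
change(10) = min(1+change(9)=1+5=6, 1+change(8)=1+4=5) = 5
change(11) = min(1+change(10)=1+5=6, 1+change(9)=1+5=6) = 6
change(12) = min(1+change(11)=1+6=7, 1+change(10)=1+5=6) = 6
change(13) = min(1+change(12)=1+6=7, 1+change(11)=1+6=7, 1+change(0)=1+0=1) = 1
change(14) = min(1+change(13)=1+1=2, 1+change(12)=1+6=7, 1+change(1)=1+1=2) = 2
change(15) = min(1+change(14)=1+2=3, 1+change(13)=1+1=2, 1+change(2)=1+1=2) = 2
change(16) = min(1+change(15)=1+2=3, 1+change(14)=1+2=3, 1+change(3)=1+2=3) = 3
change(17) = min(1+change(16)=1+3=4, 1+change(15)=1+2=3, 1+change(4)=1+2=3) = 3
change(18) = min(1+change(17)=1+3=4, 1+change(16)=1+3=4, 1+change(5)=1+3=4) = 4
change(19) = min(1+change(18)=1+4=5, 1+change(17)=1+3=4, 1+change(6)=1+3=4) = 4

4


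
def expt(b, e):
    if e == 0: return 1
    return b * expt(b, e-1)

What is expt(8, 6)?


expt(8, 6)
= 8 * expt(8, 5)
= 8 * 8 * expt(8, 4)
= 8 * 8 * 8 * expt(8, 3)
= 8 * 8 * 8 * 8 * expt(8, 2)
= 8 * 8 * 8 * 8 * 8 * expt(8, 1)
= 8 * 8 * 8 * 8 * 8 * 8 * expt(8, 0)
= 8 * 8 * 8 * 8 * 8 * 8 * 1
= 262144

262144


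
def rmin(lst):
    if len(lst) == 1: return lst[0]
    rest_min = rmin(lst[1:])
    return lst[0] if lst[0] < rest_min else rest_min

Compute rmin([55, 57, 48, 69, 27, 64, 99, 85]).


rmin([55, 57, 48, 69, 27, 64, 99, 85]): compare 55 with rmin([57, 48, 69, 27, 64, 99, 85])
rmin([57, 48, 69, 27, 64, 99, 85]): compare 57 with rmin([48, 69, 27, 64, 99, 85])
rmin([48, 69, 27, 64, 99, 85]): compare 48 with rmin([69, 27, 64, 99, 85])
rmin([69, 27, 64, 99, 85]): compare 69 with rmin([27, 64, 99, 85])
rmin([27, 64, 99, 85]): compare 27 with rmin([64, 99, 85])
rmin([64, 99, 85]): compare 64 with rmin([99, 85])
rmin([99, 85]): compare 99 with rmin([85])
rmin([85]) = 85  (base case)
Compare 99 with 85 -> 85
Compare 64 with 85 -> 64
Compare 27 with 64 -> 27
Compare 69 with 27 -> 27
Compare 48 with 27 -> 27
Compare 57 with 27 -> 27
Compare 55 with 27 -> 27

27


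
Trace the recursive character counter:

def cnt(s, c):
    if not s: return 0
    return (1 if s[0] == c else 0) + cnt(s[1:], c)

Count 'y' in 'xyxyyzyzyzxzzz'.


s[0]='x' != 'y' -> 0
s[0]='y' == 'y' -> 1
s[0]='x' != 'y' -> 0
s[0]='y' == 'y' -> 1
s[0]='y' == 'y' -> 1
s[0]='z' != 'y' -> 0
s[0]='y' == 'y' -> 1
s[0]='z' != 'y' -> 0
s[0]='y' == 'y' -> 1
s[0]='z' != 'y' -> 0
s[0]='x' != 'y' -> 0
s[0]='z' != 'y' -> 0
s[0]='z' != 'y' -> 0
s[0]='z' != 'y' -> 0
Sum: 0 + 1 + 0 + 1 + 1 + 0 + 1 + 0 + 1 + 0 + 0 + 0 + 0 + 0 = 5

5


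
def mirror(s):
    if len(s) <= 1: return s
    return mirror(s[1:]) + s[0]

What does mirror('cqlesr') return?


mirror('cqlesr') = mirror('qlesr') + 'c'
mirror('qlesr') = mirror('lesr') + 'q'
mirror('lesr') = mirror('esr') + 'l'
mirror('esr') = mirror('sr') + 'e'
mirror('sr') = mirror('r') + 's'
mirror('r') = 'r'  (base case)
Concatenating: 'r' + 's' + 'e' + 'l' + 'q' + 'c' = 'rselqc'

rselqc


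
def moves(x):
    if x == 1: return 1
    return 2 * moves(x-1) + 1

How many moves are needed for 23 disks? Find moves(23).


moves(23) = 2 * moves(22) + 1
moves(22) = 2 * moves(21) + 1
moves(21) = 2 * moves(20) + 1
moves(20) = 2 * moves(19) + 1
moves(19) = 2 * moves(18) + 1
moves(18) = 2 * moves(17) + 1
moves(17) = 2 * moves(16) + 1
moves(16) = 2 * moves(15) + 1
moves(15) = 2 * moves(14) + 1
moves(14) = 2 * moves(13) + 1
moves(13) = 2 * moves(12) + 1
moves(12) = 2 * moves(11) + 1
moves(11) = 2 * moves(10) + 1
moves(10) = 2 * moves(9) + 1
moves(9) = 2 * moves(8) + 1
moves(8) = 2 * moves(7) + 1
moves(7) = 2 * moves(6) + 1
moves(6) = 2 * moves(5) + 1
moves(5) = 2 * moves(4) + 1
moves(4) = 2 * moves(3) + 1
moves(3) = 2 * moves(2) + 1
moves(2) = 2 * moves(1) + 1
moves(1) = 1  (base case)
moves(2) = 2 * 1 + 1 = 3
moves(3) = 2 * 3 + 1 = 7
moves(4) = 2 * 7 + 1 = 15
moves(5) = 2 * 15 + 1 = 31
moves(6) = 2 * 31 + 1 = 63
moves(7) = 2 * 63 + 1 = 127
moves(8) = 2 * 127 + 1 = 255
moves(9) = 2 * 255 + 1 = 511
moves(10) = 2 * 511 + 1 = 1023
moves(11) = 2 * 1023 + 1 = 2047
moves(12) = 2 * 2047 + 1 = 4095
moves(13) = 2 * 4095 + 1 = 8191
moves(14) = 2 * 8191 + 1 = 16383
moves(15) = 2 * 16383 + 1 = 32767
moves(16) = 2 * 32767 + 1 = 65535
moves(17) = 2 * 65535 + 1 = 131071
moves(18) = 2 * 131071 + 1 = 262143
moves(19) = 2 * 262143 + 1 = 524287
moves(20) = 2 * 524287 + 1 = 1048575
moves(21) = 2 * 1048575 + 1 = 2097151
moves(22) = 2 * 2097151 + 1 = 4194303
moves(23) = 2 * 4194303 + 1 = 8388607

8388607


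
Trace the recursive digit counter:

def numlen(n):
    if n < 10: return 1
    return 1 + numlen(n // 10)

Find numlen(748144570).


numlen(748144570) = 1 + numlen(74814457)
numlen(74814457) = 1 + numlen(7481445)
numlen(7481445) = 1 + numlen(748144)
numlen(748144) = 1 + numlen(74814)
numlen(74814) = 1 + numlen(7481)
numlen(7481) = 1 + numlen(748)
numlen(748) = 1 + numlen(74)
numlen(74) = 1 + numlen(7)
numlen(7) = 1  (base case: 7 < 10)
Unwinding: 1 + 1 + 1 + 1 + 1 + 1 + 1 + 1 + 1 = 9

9


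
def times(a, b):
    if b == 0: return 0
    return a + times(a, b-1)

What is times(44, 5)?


times(44, 5) = 44 + times(44, 4)
times(44, 4) = 44 + times(44, 3)
times(44, 3) = 44 + times(44, 2)
times(44, 2) = 44 + times(44, 1)
times(44, 1) = 44 + times(44, 0)
times(44, 0) = 0  (base case)
Total: 44 + 44 + 44 + 44 + 44 + 0 = 220

220


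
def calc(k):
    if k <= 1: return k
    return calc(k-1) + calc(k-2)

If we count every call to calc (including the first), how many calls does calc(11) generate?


Let C(n) = total calls for calc(n)
C(0) = 1, C(1) = 1
C(2) = 1 + C(1) + C(0) = 1 + 1 + 1 = 3
C(3) = 1 + C(2) + C(1) = 1 + 3 + 1 = 5
C(4) = 1 + C(3) + C(2) = 1 + 5 + 3 = 9
C(5) = 1 + C(4) + C(3) = 1 + 9 + 5 = 15
C(6) = 1 + C(5) + C(4) = 1 + 15 + 9 = 25
C(7) = 1 + C(6) + C(5) = 1 + 25 + 15 = 41
C(8) = 1 + C(7) + C(6) = 1 + 41 + 25 = 67
C(9) = 1 + C(8) + C(7) = 1 + 67 + 41 = 109
C(10) = 1 + C(9) + C(8) = 1 + 109 + 67 = 177
C(11) = 1 + C(10) + C(9) = 1 + 177 + 109 = 287

287


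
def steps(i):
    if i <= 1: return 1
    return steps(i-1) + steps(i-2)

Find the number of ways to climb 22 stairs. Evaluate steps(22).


Building up from base cases:
steps(0) = 1
steps(1) = 1
steps(2) = steps(1) + steps(0) = 1 + 1 = 2
steps(3) = steps(2) + steps(1) = 2 + 1 = 3
steps(4) = steps(3) + steps(2) = 3 + 2 = 5
steps(5) = steps(4) + steps(3) = 5 + 3 = 8
steps(6) = steps(5) + steps(4) = 8 + 5 = 13
steps(7) = steps(6) + steps(5) = 13 + 8 = 21
steps(8) = steps(7) + steps(6) = 21 + 13 = 34
steps(9) = steps(8) + steps(7) = 34 + 21 = 55
steps(10) = steps(9) + steps(8) = 55 + 34 = 89
steps(11) = steps(10) + steps(9) = 89 + 55 = 144
steps(12) = steps(11) + steps(10) = 144 + 89 = 233
steps(13) = steps(12) + steps(11) = 233 + 144 = 377
steps(14) = steps(13) + steps(12) = 377 + 233 = 610
steps(15) = steps(14) + steps(13) = 610 + 377 = 987
steps(16) = steps(15) + steps(14) = 987 + 610 = 1597
steps(17) = steps(16) + steps(15) = 1597 + 987 = 2584
steps(18) = steps(17) + steps(16) = 2584 + 1597 = 4181
steps(19) = steps(18) + steps(17) = 4181 + 2584 = 6765
steps(20) = steps(19) + steps(18) = 6765 + 4181 = 10946
steps(21) = steps(20) + steps(19) = 10946 + 6765 = 17711
steps(22) = steps(21) + steps(20) = 17711 + 10946 = 28657

28657


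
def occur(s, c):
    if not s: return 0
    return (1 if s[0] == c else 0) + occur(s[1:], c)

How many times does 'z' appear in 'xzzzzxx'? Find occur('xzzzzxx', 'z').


s[0]='x' != 'z' -> 0
s[0]='z' == 'z' -> 1
s[0]='z' == 'z' -> 1
s[0]='z' == 'z' -> 1
s[0]='z' == 'z' -> 1
s[0]='x' != 'z' -> 0
s[0]='x' != 'z' -> 0
Sum: 0 + 1 + 1 + 1 + 1 + 0 + 0 = 4

4


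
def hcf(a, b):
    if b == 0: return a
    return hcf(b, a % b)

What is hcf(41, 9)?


hcf(41, 9) = hcf(9, 5)
hcf(9, 5) = hcf(5, 4)
hcf(5, 4) = hcf(4, 1)
hcf(4, 1) = hcf(1, 0)
hcf(1, 0) = 1  (base case)

1


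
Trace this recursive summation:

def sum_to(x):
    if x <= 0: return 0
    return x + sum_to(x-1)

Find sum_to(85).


sum_to(85)
= 85 + 84 + 83 + 82 + 81 + 80 + 79 + 78 + 77 + 76 + 75 + 74 + 73 + 72 + 71 + 70 + 69 + 68 + 67 + 66 + 65 + 64 + 63 + 62 + 61 + 60 + 59 + 58 + 57 + 56 + 55 + 54 + 53 + 52 + 51 + 50 + 49 + 48 + 47 + 46 + 45 + 44 + 43 + 42 + 41 + 40 + 39 + 38 + 37 + 36 + 35 + 34 + 33 + 32 + 31 + 30 + 29 + 28 + 27 + 26 + 25 + 24 + 23 + 22 + 21 + 20 + 19 + 18 + 17 + 16 + 15 + 14 + 13 + 12 + 11 + 10 + 9 + 8 + 7 + 6 + 5 + 4 + 3 + 2 + 1 + sum_to(0)
= 85 + 84 + 83 + 82 + 81 + 80 + 79 + 78 + 77 + 76 + 75 + 74 + 73 + 72 + 71 + 70 + 69 + 68 + 67 + 66 + 65 + 64 + 63 + 62 + 61 + 60 + 59 + 58 + 57 + 56 + 55 + 54 + 53 + 52 + 51 + 50 + 49 + 48 + 47 + 46 + 45 + 44 + 43 + 42 + 41 + 40 + 39 + 38 + 37 + 36 + 35 + 34 + 33 + 32 + 31 + 30 + 29 + 28 + 27 + 26 + 25 + 24 + 23 + 22 + 21 + 20 + 19 + 18 + 17 + 16 + 15 + 14 + 13 + 12 + 11 + 10 + 9 + 8 + 7 + 6 + 5 + 4 + 3 + 2 + 1 + 0
= 3655

3655


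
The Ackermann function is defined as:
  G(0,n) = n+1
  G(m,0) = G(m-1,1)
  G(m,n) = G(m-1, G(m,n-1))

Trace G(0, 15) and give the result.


G(0, 15) = 16
Result: G(0, 15) = 16

16


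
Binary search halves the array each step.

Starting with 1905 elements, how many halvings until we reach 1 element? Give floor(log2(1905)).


1905 / 2 = 952
952 / 2 = 476
476 / 2 = 238
238 / 2 = 119
119 / 2 = 59
59 / 2 = 29
29 / 2 = 14
14 / 2 = 7
7 / 2 = 3
3 / 2 = 1
Reached 1 after 10 halvings

10


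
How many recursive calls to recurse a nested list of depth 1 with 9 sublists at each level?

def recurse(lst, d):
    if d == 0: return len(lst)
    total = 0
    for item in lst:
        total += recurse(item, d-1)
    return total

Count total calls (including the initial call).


At depth 0 (root): 1 call
At depth 1: each of 1 parents calls recurse on 9 children = 9 calls
Total: 1 + 9 = 10

10


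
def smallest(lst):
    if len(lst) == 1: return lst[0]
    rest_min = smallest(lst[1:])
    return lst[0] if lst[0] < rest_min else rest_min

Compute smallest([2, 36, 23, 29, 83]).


smallest([2, 36, 23, 29, 83]): compare 2 with smallest([36, 23, 29, 83])
smallest([36, 23, 29, 83]): compare 36 with smallest([23, 29, 83])
smallest([23, 29, 83]): compare 23 with smallest([29, 83])
smallest([29, 83]): compare 29 with smallest([83])
smallest([83]) = 83  (base case)
Compare 29 with 83 -> 29
Compare 23 with 29 -> 23
Compare 36 with 23 -> 23
Compare 2 with 23 -> 2

2


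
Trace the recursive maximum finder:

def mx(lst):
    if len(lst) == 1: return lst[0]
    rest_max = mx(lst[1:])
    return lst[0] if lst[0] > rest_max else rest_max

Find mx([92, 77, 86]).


mx([92, 77, 86]): compare 92 with mx([77, 86])
mx([77, 86]): compare 77 with mx([86])
mx([86]) = 86  (base case)
Compare 77 with 86 -> 86
Compare 92 with 86 -> 92

92


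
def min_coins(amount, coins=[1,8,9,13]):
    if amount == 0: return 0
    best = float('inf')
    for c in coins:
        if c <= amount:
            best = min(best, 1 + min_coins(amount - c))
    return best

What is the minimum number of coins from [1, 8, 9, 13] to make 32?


Building up with DP:
min_coins(0) = 0
min_coins(1) = min(1+min_coins(0)=1+0=1) = 1
min_coins(2) = min(1+min_coins(1)=1+1=2) = 2
min_coins(3) = min(1+min_coins(2)=1+2=3) = 3
min_coins(4) = min(1+min_coins(3)=1+3=4) = 4
min_coins(5) = min(1+min_coins(4)=1+4=5) = 5
min_coins(6) = min(1+min_coins(5)=1+5=6) = 6
min_coins(7) = min(1+min_coins(6)=1+6=7) = 7
min_coins(8) = min(1+min_coins(7)=1+7=8, 1+min_coins(0)=1+0=1) = 1
min_coins(9) = min(1+min_coins(8)=1+1=2, 1+min_coins(1)=1+1=2, 1+min_coins(0)=1+0=1) = 1
min_coins(10) = min(1+min_coins(9)=1+1=2, 1+min_coins(2)=1+2=3, 1+min_coins(1)=1+1=2) = 2
min_coins(11) = min(1+min_coins(10)=1+2=3, 1+min_coins(3)=1+3=4, 1+min_coins(2)=1+2=3) = 3
min_coins(12) = min(1+min_coins(11)=1+3=4, 1+min_coins(4)=1+4=5, 1+min_coins(3)=1+3=4) = 4
min_coins(13) = min(1+min_coins(12)=1+4=5, 1+min_coins(5)=1+5=6, 1+min_coins(4)=1+4=5, 1+min_coins(0)=1+0=1) = 1
min_coins(14) = min(1+min_coins(13)=1+1=2, 1+min_coins(6)=1+6=7, 1+min_coins(5)=1+5=6, 1+min_coins(1)=1+1=2) = 2
min_coins(15) = min(1+min_coins(14)=1+2=3, 1+min_coins(7)=1+7=8, 1+min_coins(6)=1+6=7, 1+min_coins(2)=1+2=3) = 3
min_coins(16) = min(1+min_coins(15)=1+3=4, 1+min_coins(8)=1+1=2, 1+min_coins(7)=1+7=8, 1+min_coins(3)=1+3=4) = 2
min_coins(17) = min(1+min_coins(16)=1+2=3, 1+min_coins(9)=1+1=2, 1+min_coins(8)=1+1=2, 1+min_coins(4)=1+4=5) = 2
min_coins(18) = min(1+min_coins(17)=1+2=3, 1+min_coins(10)=1+2=3, 1+min_coins(9)=1+1=2, 1+min_coins(5)=1+5=6) = 2
min_coins(19) = min(1+min_coins(18)=1+2=3, 1+min_coins(11)=1+3=4, 1+min_coins(10)=1+2=3, 1+min_coins(6)=1+6=7) = 3
min_coins(20) = min(1+min_coins(19)=1+3=4, 1+min_coins(12)=1+4=5, 1+min_coins(11)=1+3=4, 1+min_coins(7)=1+7=8) = 4
min_coins(21) = min(1+min_coins(20)=1+4=5, 1+min_coins(13)=1+1=2, 1+min_coins(12)=1+4=5, 1+min_coins(8)=1+1=2) = 2
min_coins(22) = min(1+min_coins(21)=1+2=3, 1+min_coins(14)=1+2=3, 1+min_coins(13)=1+1=2, 1+min_coins(9)=1+1=2) = 2
min_coins(23) = min(1+min_coins(22)=1+2=3, 1+min_coins(15)=1+3=4, 1+min_coins(14)=1+2=3, 1+min_coins(10)=1+2=3) = 3
min_coins(24) = min(1+min_coins(23)=1+3=4, 1+min_coins(16)=1+2=3, 1+min_coins(15)=1+3=4, 1+min_coins(11)=1+3=4) = 3
min_coins(25) = min(1+min_coins(24)=1+3=4, 1+min_coins(17)=1+2=3, 1+min_coins(16)=1+2=3, 1+min_coins(12)=1+4=5) = 3
min_coins(26) = min(1+min_coins(25)=1+3=4, 1+min_coins(18)=1+2=3, 1+min_coins(17)=1+2=3, 1+min_coins(13)=1+1=2) = 2
min_coins(27) = min(1+min_coins(26)=1+2=3, 1+min_coins(19)=1+3=4, 1+min_coins(18)=1+2=3, 1+min_coins(14)=1+2=3) = 3
min_coins(28) = min(1+min_coins(27)=1+3=4, 1+min_coins(20)=1+4=5, 1+min_coins(19)=1+3=4, 1+min_coins(15)=1+3=4) = 4
min_coins(29) = min(1+min_coins(28)=1+4=5, 1+min_coins(21)=1+2=3, 1+min_coins(20)=1+4=5, 1+min_coins(16)=1+2=3) = 3
min_coins(30) = min(1+min_coins(29)=1+3=4, 1+min_coins(22)=1+2=3, 1+min_coins(21)=1+2=3, 1+min_coins(17)=1+2=3) = 3
min_coins(31) = min(1+min_coins(30)=1+3=4, 1+min_coins(23)=1+3=4, 1+min_coins(22)=1+2=3, 1+min_coins(18)=1+2=3) = 3
min_coins(32) = min(1+min_coins(31)=1+3=4, 1+min_coins(24)=1+3=4, 1+min_coins(23)=1+3=4, 1+min_coins(19)=1+3=4) = 4

4


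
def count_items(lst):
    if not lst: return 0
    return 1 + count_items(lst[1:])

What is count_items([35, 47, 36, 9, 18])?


count_items([35, 47, 36, 9, 18]) = 1 + count_items([47, 36, 9, 18])
count_items([47, 36, 9, 18]) = 1 + count_items([36, 9, 18])
count_items([36, 9, 18]) = 1 + count_items([9, 18])
count_items([9, 18]) = 1 + count_items([18])
count_items([18]) = 1 + count_items([])
count_items([]) = 0  (base case)
Unwinding: 1 + 1 + 1 + 1 + 1 + 0 = 5

5


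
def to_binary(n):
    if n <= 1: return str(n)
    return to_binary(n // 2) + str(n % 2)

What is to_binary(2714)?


to_binary(2714) = to_binary(1357) + '0'
to_binary(1357) = to_binary(678) + '1'
to_binary(678) = to_binary(339) + '0'
to_binary(339) = to_binary(169) + '1'
to_binary(169) = to_binary(84) + '1'
to_binary(84) = to_binary(42) + '0'
to_binary(42) = to_binary(21) + '0'
to_binary(21) = to_binary(10) + '1'
to_binary(10) = to_binary(5) + '0'
to_binary(5) = to_binary(2) + '1'
to_binary(2) = to_binary(1) + '0'
to_binary(1) = '1'  (base case)
Concatenating: '1' + '0' + '1' + '0' + '1' + '0' + '0' + '1' + '1' + '0' + '1' + '0' = '101010011010'

101010011010


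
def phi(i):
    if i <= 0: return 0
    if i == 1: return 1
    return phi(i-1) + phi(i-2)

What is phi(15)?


Computing phi(15) bottom-up:
phi(0) = 0
phi(1) = 1
phi(2) = phi(1) + phi(0) = 1 + 0 = 1
phi(3) = phi(2) + phi(1) = 1 + 1 = 2
phi(4) = phi(3) + phi(2) = 2 + 1 = 3
phi(5) = phi(4) + phi(3) = 3 + 2 = 5
phi(6) = phi(5) + phi(4) = 5 + 3 = 8
phi(7) = phi(6) + phi(5) = 8 + 5 = 13
phi(8) = phi(7) + phi(6) = 13 + 8 = 21
phi(9) = phi(8) + phi(7) = 21 + 13 = 34
phi(10) = phi(9) + phi(8) = 34 + 21 = 55
phi(11) = phi(10) + phi(9) = 55 + 34 = 89
phi(12) = phi(11) + phi(10) = 89 + 55 = 144
phi(13) = phi(12) + phi(11) = 144 + 89 = 233
phi(14) = phi(13) + phi(12) = 233 + 144 = 377
phi(15) = phi(14) + phi(13) = 377 + 233 = 610

610


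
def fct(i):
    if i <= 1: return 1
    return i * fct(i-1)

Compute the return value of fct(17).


fct(17)
= 17 * fct(16)
= 17 * 16 * fct(15)
= 17 * 16 * 15 * fct(14)
= 17 * 16 * 15 * 14 * fct(13)
= 17 * 16 * 15 * 14 * 13 * fct(12)
= 17 * 16 * 15 * 14 * 13 * 12 * fct(11)
= 17 * 16 * 15 * 14 * 13 * 12 * 11 * fct(10)
= 17 * 16 * 15 * 14 * 13 * 12 * 11 * 10 * fct(9)
= 17 * 16 * 15 * 14 * 13 * 12 * 11 * 10 * 9 * fct(8)
= 17 * 16 * 15 * 14 * 13 * 12 * 11 * 10 * 9 * 8 * fct(7)
= 17 * 16 * 15 * 14 * 13 * 12 * 11 * 10 * 9 * 8 * 7 * fct(6)
= 17 * 16 * 15 * 14 * 13 * 12 * 11 * 10 * 9 * 8 * 7 * 6 * fct(5)
= 17 * 16 * 15 * 14 * 13 * 12 * 11 * 10 * 9 * 8 * 7 * 6 * 5 * fct(4)
= 17 * 16 * 15 * 14 * 13 * 12 * 11 * 10 * 9 * 8 * 7 * 6 * 5 * 4 * fct(3)
= 17 * 16 * 15 * 14 * 13 * 12 * 11 * 10 * 9 * 8 * 7 * 6 * 5 * 4 * 3 * fct(2)
= 17 * 16 * 15 * 14 * 13 * 12 * 11 * 10 * 9 * 8 * 7 * 6 * 5 * 4 * 3 * 2 * fct(1)
= 17 * 16 * 15 * 14 * 13 * 12 * 11 * 10 * 9 * 8 * 7 * 6 * 5 * 4 * 3 * 2 * 1
= 355687428096000

355687428096000


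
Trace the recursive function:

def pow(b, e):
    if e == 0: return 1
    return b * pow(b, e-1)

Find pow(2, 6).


pow(2, 6)
= 2 * pow(2, 5)
= 2 * 2 * pow(2, 4)
= 2 * 2 * 2 * pow(2, 3)
= 2 * 2 * 2 * 2 * pow(2, 2)
= 2 * 2 * 2 * 2 * 2 * pow(2, 1)
= 2 * 2 * 2 * 2 * 2 * 2 * pow(2, 0)
= 2 * 2 * 2 * 2 * 2 * 2 * 1
= 64

64


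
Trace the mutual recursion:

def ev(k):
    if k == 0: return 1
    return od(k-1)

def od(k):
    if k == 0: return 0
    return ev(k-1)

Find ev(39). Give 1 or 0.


ev(39) = od(38)
od(38) = ev(37)
ev(37) = od(36)
od(36) = ev(35)
ev(35) = od(34)
od(34) = ev(33)
ev(33) = od(32)
od(32) = ev(31)
ev(31) = od(30)
od(30) = ev(29)
ev(29) = od(28)
od(28) = ev(27)
ev(27) = od(26)
od(26) = ev(25)
ev(25) = od(24)
od(24) = ev(23)
ev(23) = od(22)
od(22) = ev(21)
ev(21) = od(20)
od(20) = ev(19)
ev(19) = od(18)
od(18) = ev(17)
ev(17) = od(16)
od(16) = ev(15)
ev(15) = od(14)
od(14) = ev(13)
ev(13) = od(12)
od(12) = ev(11)
ev(11) = od(10)
od(10) = ev(9)
ev(9) = od(8)
od(8) = ev(7)
ev(7) = od(6)
od(6) = ev(5)
ev(5) = od(4)
od(4) = ev(3)
ev(3) = od(2)
od(2) = ev(1)
ev(1) = od(0)
od(0) = 0  (base case)
Result: 0

0


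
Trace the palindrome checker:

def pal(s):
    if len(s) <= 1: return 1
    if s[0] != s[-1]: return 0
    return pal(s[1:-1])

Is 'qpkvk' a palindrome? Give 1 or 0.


pal('qpkvk'): s[0]='q' != s[-1]='k' -> return 0
Result: 0 (not a palindrome)

0


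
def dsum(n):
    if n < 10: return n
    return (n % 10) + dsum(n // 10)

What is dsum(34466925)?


dsum(34466925) = 5 + dsum(3446692)
dsum(3446692) = 2 + dsum(344669)
dsum(344669) = 9 + dsum(34466)
dsum(34466) = 6 + dsum(3446)
dsum(3446) = 6 + dsum(344)
dsum(344) = 4 + dsum(34)
dsum(34) = 4 + dsum(3)
dsum(3) = 3  (base case)
Total: 5 + 2 + 9 + 6 + 6 + 4 + 4 + 3 = 39

39


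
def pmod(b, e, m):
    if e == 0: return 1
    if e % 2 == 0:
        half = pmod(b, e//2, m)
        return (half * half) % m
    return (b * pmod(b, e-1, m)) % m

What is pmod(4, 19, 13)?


pmod(4, 19, 13): e is odd, compute pmod(4, 18, 13)
  pmod(4, 18, 13): e is even, compute pmod(4, 9, 13)
    pmod(4, 9, 13): e is odd, compute pmod(4, 8, 13)
      pmod(4, 8, 13): e is even, compute pmod(4, 4, 13)
        pmod(4, 4, 13): e is even, compute pmod(4, 2, 13)
          pmod(4, 2, 13): e is even, compute pmod(4, 1, 13)
          pmod(4, 1, 13): e is odd, compute pmod(4, 0, 13)
          pmod(4, 0, 13) = 1
          (4 * 1) % 13 = 4
          half=4, (4*4) % 13 = 3
        half=3, (3*3) % 13 = 9
      half=9, (9*9) % 13 = 3
    (4 * 3) % 13 = 12
  half=12, (12*12) % 13 = 1
(4 * 1) % 13 = 4

4


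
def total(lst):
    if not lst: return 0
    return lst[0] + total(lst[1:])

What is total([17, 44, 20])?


total([17, 44, 20]) = 17 + total([44, 20])
total([44, 20]) = 44 + total([20])
total([20]) = 20 + total([])
total([]) = 0  (base case)
Total: 17 + 44 + 20 + 0 = 81

81


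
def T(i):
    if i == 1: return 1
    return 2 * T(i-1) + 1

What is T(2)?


T(2) = 2 * T(1) + 1
T(1) = 1  (base case)
T(2) = 2 * 1 + 1 = 3

3


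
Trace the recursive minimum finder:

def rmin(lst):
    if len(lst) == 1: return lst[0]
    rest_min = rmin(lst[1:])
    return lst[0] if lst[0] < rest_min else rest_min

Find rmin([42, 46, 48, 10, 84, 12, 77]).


rmin([42, 46, 48, 10, 84, 12, 77]): compare 42 with rmin([46, 48, 10, 84, 12, 77])
rmin([46, 48, 10, 84, 12, 77]): compare 46 with rmin([48, 10, 84, 12, 77])
rmin([48, 10, 84, 12, 77]): compare 48 with rmin([10, 84, 12, 77])
rmin([10, 84, 12, 77]): compare 10 with rmin([84, 12, 77])
rmin([84, 12, 77]): compare 84 with rmin([12, 77])
rmin([12, 77]): compare 12 with rmin([77])
rmin([77]) = 77  (base case)
Compare 12 with 77 -> 12
Compare 84 with 12 -> 12
Compare 10 with 12 -> 10
Compare 48 with 10 -> 10
Compare 46 with 10 -> 10
Compare 42 with 10 -> 10

10


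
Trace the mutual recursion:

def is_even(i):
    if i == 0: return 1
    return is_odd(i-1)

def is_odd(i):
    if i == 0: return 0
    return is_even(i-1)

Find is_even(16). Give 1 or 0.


is_even(16) = is_odd(15)
is_odd(15) = is_even(14)
is_even(14) = is_odd(13)
is_odd(13) = is_even(12)
is_even(12) = is_odd(11)
is_odd(11) = is_even(10)
is_even(10) = is_odd(9)
is_odd(9) = is_even(8)
is_even(8) = is_odd(7)
is_odd(7) = is_even(6)
is_even(6) = is_odd(5)
is_odd(5) = is_even(4)
is_even(4) = is_odd(3)
is_odd(3) = is_even(2)
is_even(2) = is_odd(1)
is_odd(1) = is_even(0)
is_even(0) = 1  (base case)
Result: 1

1


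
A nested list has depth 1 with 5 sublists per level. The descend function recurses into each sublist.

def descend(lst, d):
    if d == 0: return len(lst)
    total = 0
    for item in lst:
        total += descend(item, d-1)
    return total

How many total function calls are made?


At depth 0 (root): 1 call
At depth 1: each of 1 parents calls descend on 5 children = 5 calls
Total: 1 + 5 = 6

6


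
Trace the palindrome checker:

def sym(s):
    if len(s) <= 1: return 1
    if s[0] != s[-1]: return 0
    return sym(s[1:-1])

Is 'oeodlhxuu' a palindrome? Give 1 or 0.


sym('oeodlhxuu'): s[0]='o' != s[-1]='u' -> return 0
Result: 0 (not a palindrome)

0


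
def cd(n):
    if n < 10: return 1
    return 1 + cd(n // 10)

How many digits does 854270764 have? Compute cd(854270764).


cd(854270764) = 1 + cd(85427076)
cd(85427076) = 1 + cd(8542707)
cd(8542707) = 1 + cd(854270)
cd(854270) = 1 + cd(85427)
cd(85427) = 1 + cd(8542)
cd(8542) = 1 + cd(854)
cd(854) = 1 + cd(85)
cd(85) = 1 + cd(8)
cd(8) = 1  (base case: 8 < 10)
Unwinding: 1 + 1 + 1 + 1 + 1 + 1 + 1 + 1 + 1 = 9

9


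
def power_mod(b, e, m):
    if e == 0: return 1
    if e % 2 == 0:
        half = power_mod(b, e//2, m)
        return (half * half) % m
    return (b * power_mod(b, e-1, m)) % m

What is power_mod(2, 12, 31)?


power_mod(2, 12, 31): e is even, compute power_mod(2, 6, 31)
  power_mod(2, 6, 31): e is even, compute power_mod(2, 3, 31)
    power_mod(2, 3, 31): e is odd, compute power_mod(2, 2, 31)
      power_mod(2, 2, 31): e is even, compute power_mod(2, 1, 31)
        power_mod(2, 1, 31): e is odd, compute power_mod(2, 0, 31)
          power_mod(2, 0, 31) = 1
        (2 * 1) % 31 = 2
      half=2, (2*2) % 31 = 4
    (2 * 4) % 31 = 8
  half=8, (8*8) % 31 = 2
half=2, (2*2) % 31 = 4

4


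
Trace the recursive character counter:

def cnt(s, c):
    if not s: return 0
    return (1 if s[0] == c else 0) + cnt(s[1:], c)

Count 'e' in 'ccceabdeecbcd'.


s[0]='c' != 'e' -> 0
s[0]='c' != 'e' -> 0
s[0]='c' != 'e' -> 0
s[0]='e' == 'e' -> 1
s[0]='a' != 'e' -> 0
s[0]='b' != 'e' -> 0
s[0]='d' != 'e' -> 0
s[0]='e' == 'e' -> 1
s[0]='e' == 'e' -> 1
s[0]='c' != 'e' -> 0
s[0]='b' != 'e' -> 0
s[0]='c' != 'e' -> 0
s[0]='d' != 'e' -> 0
Sum: 0 + 0 + 0 + 1 + 0 + 0 + 0 + 1 + 1 + 0 + 0 + 0 + 0 = 3

3


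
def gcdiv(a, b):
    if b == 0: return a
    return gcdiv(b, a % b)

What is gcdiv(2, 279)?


gcdiv(2, 279) = gcdiv(279, 2)
gcdiv(279, 2) = gcdiv(2, 1)
gcdiv(2, 1) = gcdiv(1, 0)
gcdiv(1, 0) = 1  (base case)

1


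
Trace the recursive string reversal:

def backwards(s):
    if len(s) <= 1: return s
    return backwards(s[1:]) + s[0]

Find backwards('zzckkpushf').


backwards('zzckkpushf') = backwards('zckkpushf') + 'z'
backwards('zckkpushf') = backwards('ckkpushf') + 'z'
backwards('ckkpushf') = backwards('kkpushf') + 'c'
backwards('kkpushf') = backwards('kpushf') + 'k'
backwards('kpushf') = backwards('pushf') + 'k'
backwards('pushf') = backwards('ushf') + 'p'
backwards('ushf') = backwards('shf') + 'u'
backwards('shf') = backwards('hf') + 's'
backwards('hf') = backwards('f') + 'h'
backwards('f') = 'f'  (base case)
Concatenating: 'f' + 'h' + 's' + 'u' + 'p' + 'k' + 'k' + 'c' + 'z' + 'z' = 'fhsupkkczz'

fhsupkkczz


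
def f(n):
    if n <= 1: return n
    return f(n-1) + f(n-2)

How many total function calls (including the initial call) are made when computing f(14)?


Let C(n) = total calls for f(n)
C(0) = 1, C(1) = 1
C(2) = 1 + C(1) + C(0) = 1 + 1 + 1 = 3
C(3) = 1 + C(2) + C(1) = 1 + 3 + 1 = 5
C(4) = 1 + C(3) + C(2) = 1 + 5 + 3 = 9
C(5) = 1 + C(4) + C(3) = 1 + 9 + 5 = 15
C(6) = 1 + C(5) + C(4) = 1 + 15 + 9 = 25
C(7) = 1 + C(6) + C(5) = 1 + 25 + 15 = 41
C(8) = 1 + C(7) + C(6) = 1 + 41 + 25 = 67
C(9) = 1 + C(8) + C(7) = 1 + 67 + 41 = 109
C(10) = 1 + C(9) + C(8) = 1 + 109 + 67 = 177
C(11) = 1 + C(10) + C(9) = 1 + 177 + 109 = 287
C(12) = 1 + C(11) + C(10) = 1 + 287 + 177 = 465
C(13) = 1 + C(12) + C(11) = 1 + 465 + 287 = 753
C(14) = 1 + C(13) + C(12) = 1 + 753 + 465 = 1219

1219


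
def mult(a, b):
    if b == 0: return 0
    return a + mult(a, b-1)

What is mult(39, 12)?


mult(39, 12) = 39 + mult(39, 11)
mult(39, 11) = 39 + mult(39, 10)
mult(39, 10) = 39 + mult(39, 9)
mult(39, 9) = 39 + mult(39, 8)
mult(39, 8) = 39 + mult(39, 7)
mult(39, 7) = 39 + mult(39, 6)
mult(39, 6) = 39 + mult(39, 5)
mult(39, 5) = 39 + mult(39, 4)
mult(39, 4) = 39 + mult(39, 3)
mult(39, 3) = 39 + mult(39, 2)
mult(39, 2) = 39 + mult(39, 1)
mult(39, 1) = 39 + mult(39, 0)
mult(39, 0) = 0  (base case)
Total: 39 + 39 + 39 + 39 + 39 + 39 + 39 + 39 + 39 + 39 + 39 + 39 + 0 = 468

468


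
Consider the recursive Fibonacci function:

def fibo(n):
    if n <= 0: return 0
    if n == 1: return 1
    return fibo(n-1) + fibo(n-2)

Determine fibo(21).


Computing fibo(21) bottom-up:
fibo(0) = 0
fibo(1) = 1
fibo(2) = fibo(1) + fibo(0) = 1 + 0 = 1
fibo(3) = fibo(2) + fibo(1) = 1 + 1 = 2
fibo(4) = fibo(3) + fibo(2) = 2 + 1 = 3
fibo(5) = fibo(4) + fibo(3) = 3 + 2 = 5
fibo(6) = fibo(5) + fibo(4) = 5 + 3 = 8
fibo(7) = fibo(6) + fibo(5) = 8 + 5 = 13
fibo(8) = fibo(7) + fibo(6) = 13 + 8 = 21
fibo(9) = fibo(8) + fibo(7) = 21 + 13 = 34
fibo(10) = fibo(9) + fibo(8) = 34 + 21 = 55
fibo(11) = fibo(10) + fibo(9) = 55 + 34 = 89
fibo(12) = fibo(11) + fibo(10) = 89 + 55 = 144
fibo(13) = fibo(12) + fibo(11) = 144 + 89 = 233
fibo(14) = fibo(13) + fibo(12) = 233 + 144 = 377
fibo(15) = fibo(14) + fibo(13) = 377 + 233 = 610
fibo(16) = fibo(15) + fibo(14) = 610 + 377 = 987
fibo(17) = fibo(16) + fibo(15) = 987 + 610 = 1597
fibo(18) = fibo(17) + fibo(16) = 1597 + 987 = 2584
fibo(19) = fibo(18) + fibo(17) = 2584 + 1597 = 4181
fibo(20) = fibo(19) + fibo(18) = 4181 + 2584 = 6765
fibo(21) = fibo(20) + fibo(19) = 6765 + 4181 = 10946

10946


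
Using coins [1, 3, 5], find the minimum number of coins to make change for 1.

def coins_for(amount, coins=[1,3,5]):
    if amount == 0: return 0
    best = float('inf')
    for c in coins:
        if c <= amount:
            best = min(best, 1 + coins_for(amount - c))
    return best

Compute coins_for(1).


Building up with DP:
coins_for(0) = 0
coins_for(1) = min(1+coins_for(0)=1+0=1) = 1

1


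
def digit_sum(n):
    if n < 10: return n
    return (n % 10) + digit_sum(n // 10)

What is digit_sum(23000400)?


digit_sum(23000400) = 0 + digit_sum(2300040)
digit_sum(2300040) = 0 + digit_sum(230004)
digit_sum(230004) = 4 + digit_sum(23000)
digit_sum(23000) = 0 + digit_sum(2300)
digit_sum(2300) = 0 + digit_sum(230)
digit_sum(230) = 0 + digit_sum(23)
digit_sum(23) = 3 + digit_sum(2)
digit_sum(2) = 2  (base case)
Total: 0 + 0 + 4 + 0 + 0 + 0 + 3 + 2 = 9

9


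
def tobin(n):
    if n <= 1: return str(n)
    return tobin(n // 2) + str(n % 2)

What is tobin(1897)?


tobin(1897) = tobin(948) + '1'
tobin(948) = tobin(474) + '0'
tobin(474) = tobin(237) + '0'
tobin(237) = tobin(118) + '1'
tobin(118) = tobin(59) + '0'
tobin(59) = tobin(29) + '1'
tobin(29) = tobin(14) + '1'
tobin(14) = tobin(7) + '0'
tobin(7) = tobin(3) + '1'
tobin(3) = tobin(1) + '1'
tobin(1) = '1'  (base case)
Concatenating: '1' + '1' + '1' + '0' + '1' + '1' + '0' + '1' + '0' + '0' + '1' = '11101101001'

11101101001


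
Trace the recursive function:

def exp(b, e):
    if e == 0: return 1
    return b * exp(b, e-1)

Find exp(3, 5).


exp(3, 5)
= 3 * exp(3, 4)
= 3 * 3 * exp(3, 3)
= 3 * 3 * 3 * exp(3, 2)
= 3 * 3 * 3 * 3 * exp(3, 1)
= 3 * 3 * 3 * 3 * 3 * exp(3, 0)
= 3 * 3 * 3 * 3 * 3 * 1
= 243

243


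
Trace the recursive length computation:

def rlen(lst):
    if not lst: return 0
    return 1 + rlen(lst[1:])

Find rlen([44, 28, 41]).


rlen([44, 28, 41]) = 1 + rlen([28, 41])
rlen([28, 41]) = 1 + rlen([41])
rlen([41]) = 1 + rlen([])
rlen([]) = 0  (base case)
Unwinding: 1 + 1 + 1 + 0 = 3

3


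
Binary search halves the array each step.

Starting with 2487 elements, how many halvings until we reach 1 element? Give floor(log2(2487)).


2487 / 2 = 1243
1243 / 2 = 621
621 / 2 = 310
310 / 2 = 155
155 / 2 = 77
77 / 2 = 38
38 / 2 = 19
19 / 2 = 9
9 / 2 = 4
4 / 2 = 2
2 / 2 = 1
Reached 1 after 11 halvings

11


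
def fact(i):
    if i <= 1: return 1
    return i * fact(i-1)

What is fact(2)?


fact(2)
= 2 * fact(1)
= 2 * 1
= 2

2


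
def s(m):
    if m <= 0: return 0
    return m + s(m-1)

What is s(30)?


s(30)
= 30 + 29 + 28 + 27 + 26 + 25 + 24 + 23 + 22 + 21 + 20 + 19 + 18 + 17 + 16 + 15 + 14 + 13 + 12 + 11 + 10 + 9 + 8 + 7 + 6 + 5 + 4 + 3 + 2 + 1 + s(0)
= 30 + 29 + 28 + 27 + 26 + 25 + 24 + 23 + 22 + 21 + 20 + 19 + 18 + 17 + 16 + 15 + 14 + 13 + 12 + 11 + 10 + 9 + 8 + 7 + 6 + 5 + 4 + 3 + 2 + 1 + 0
= 465

465


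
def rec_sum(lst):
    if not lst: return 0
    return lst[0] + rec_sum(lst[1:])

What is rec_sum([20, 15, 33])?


rec_sum([20, 15, 33]) = 20 + rec_sum([15, 33])
rec_sum([15, 33]) = 15 + rec_sum([33])
rec_sum([33]) = 33 + rec_sum([])
rec_sum([]) = 0  (base case)
Total: 20 + 15 + 33 + 0 = 68

68


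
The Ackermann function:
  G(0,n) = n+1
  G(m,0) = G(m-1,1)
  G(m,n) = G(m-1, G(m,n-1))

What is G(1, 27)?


G(1, 27) = G(0, G(1, 26))
  G(1, 26) = G(0, G(1, 25))
    G(1, 25) = G(0, G(1, 24))
      G(1, 24) = G(0, G(1, 23))
        G(1, 23) = G(0, G(1, 22))
          G(1, 22) = G(0, G(1, 21))
          G(1, 21) = G(0, G(1, 20))
          G(1, 20) = G(0, G(1, 19))
          G(1, 19) = G(0, G(1, 18))
          G(1, 18) = G(0, G(1, 17))
          G(1, 17) = G(0, G(1, 16))
          G(1, 16) = G(0, G(1, 15))
          G(1, 15) = G(0, G(1, 14))
          G(1, 14) = G(0, G(1, 13))
          G(1, 13) = G(0, G(1, 12))
          G(1, 12) = G(0, G(1, 11))
          G(1, 11) = G(0, G(1, 10))
          G(1, 10) = G(0, G(1, 9))
          G(1, 9) = G(0, G(1, 8))
          G(1, 8) = G(0, G(1, 7))
          G(1, 7) = G(0, G(1, 6))
          G(1, 6) = G(0, G(1, 5))
          G(1, 5) = G(0, G(1, 4))
          G(1, 4) = G(0, G(1, 3))
          G(1, 3) = G(0, G(1, 2))
... (trace truncated)
Result: G(1, 27) = 29

29
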